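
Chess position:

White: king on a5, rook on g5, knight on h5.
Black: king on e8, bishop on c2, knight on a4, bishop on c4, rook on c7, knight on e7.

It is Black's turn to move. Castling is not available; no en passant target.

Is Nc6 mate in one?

After Nc6: white king on a5; in check: yes, from the black knight on c6.
King squares — a4: attacked by Bc2; b4: attacked by Nc6; b5: attacked by Bc4; a6: attacked by Bc4; b6: attacked by Na4.
White has no legal moves → checkmate.

yes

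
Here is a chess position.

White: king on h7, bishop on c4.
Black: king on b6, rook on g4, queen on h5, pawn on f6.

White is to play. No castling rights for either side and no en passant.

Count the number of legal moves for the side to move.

0

White to move; king on h7.
In check: yes, from the black queen on h5.
Legal moves: none.
Count: 0.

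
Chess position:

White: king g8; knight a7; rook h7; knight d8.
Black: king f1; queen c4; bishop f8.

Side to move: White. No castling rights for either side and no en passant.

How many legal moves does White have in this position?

White to move; king on g8.
In check: yes, from the black queen on c4.
Legal moves: Kh8, Kxf8, Nf7, Ne6, Rf7+.
Count: 5.

5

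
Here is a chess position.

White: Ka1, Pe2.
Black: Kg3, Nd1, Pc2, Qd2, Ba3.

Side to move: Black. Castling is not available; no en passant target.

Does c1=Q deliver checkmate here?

yes

After c1=Q: white king on a1; in check: yes, from the black queen on c1.
King squares — b1: attacked by Qc1; a2: attacked by Qd2; b2: attacked by Qc1.
White has no legal moves → checkmate.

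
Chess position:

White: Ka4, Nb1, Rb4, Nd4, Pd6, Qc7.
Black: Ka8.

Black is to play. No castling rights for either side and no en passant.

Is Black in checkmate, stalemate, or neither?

Black to move; black king on a8.
In check: no.
King squares — a7: attacked by Qc7; b7: attacked by Rb4; b8: attacked by Rb4.
Legal moves for Black: none.
Not in check and no legal moves → stalemate.

stalemate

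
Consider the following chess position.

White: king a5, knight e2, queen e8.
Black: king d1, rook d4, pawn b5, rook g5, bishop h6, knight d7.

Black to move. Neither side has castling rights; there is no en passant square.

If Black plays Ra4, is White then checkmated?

After Ra4: white king on a5; in check: yes, from the black rook on a4.
King squares — a4: attacked by Pb5; b4: attacked by Ra4; b5: attacked by Rg5; a6: attacked by Ra4; b6: attacked by Nd7.
White has no legal moves → checkmate.

yes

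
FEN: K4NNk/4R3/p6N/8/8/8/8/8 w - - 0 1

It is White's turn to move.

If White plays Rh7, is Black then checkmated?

yes

After Rh7: black king on h8; in check: yes, from the white rook on h7.
King squares — g7: attacked by Rh7; h7: attacked by Nf8; g8: attacked by Nh6.
Black has no legal moves → checkmate.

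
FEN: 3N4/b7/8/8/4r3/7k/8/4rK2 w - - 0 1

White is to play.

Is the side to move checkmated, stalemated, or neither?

White to move; white king on f1.
In check: yes, from the black rook on e1.
King squares — e1: attacked by Re4; g1: attacked by Re1; e2: attacked by Re1; f2: attacked by Ba7; g2: attacked by Kh3.
Legal moves for White: none.
In check with no legal moves → checkmate.

checkmate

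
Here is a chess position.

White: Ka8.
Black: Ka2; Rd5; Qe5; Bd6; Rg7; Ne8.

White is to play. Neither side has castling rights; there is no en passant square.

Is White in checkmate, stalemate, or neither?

White to move; white king on a8.
In check: no.
King squares — a7: attacked by Rg7; b7: attacked by Rg7; b8: attacked by Bd6.
Legal moves for White: none.
Not in check and no legal moves → stalemate.

stalemate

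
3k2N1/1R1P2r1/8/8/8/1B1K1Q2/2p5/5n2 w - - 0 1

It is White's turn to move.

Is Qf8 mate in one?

yes

After Qf8: black king on d8; in check: yes, from the white queen on f8.
King squares — c7: attacked by Rb7; d7: attacked by Rb7; e7: attacked by Qf8; c8: attacked by Pd7; e8: attacked by Pd7.
Black has no legal moves → checkmate.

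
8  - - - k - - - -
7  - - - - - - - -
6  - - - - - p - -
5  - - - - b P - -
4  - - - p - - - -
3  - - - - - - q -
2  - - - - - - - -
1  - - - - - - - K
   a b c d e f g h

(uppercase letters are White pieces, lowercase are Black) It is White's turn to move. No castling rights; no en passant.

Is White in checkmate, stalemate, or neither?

stalemate

White to move; white king on h1.
In check: no.
King squares — g1: attacked by Qg3; g2: attacked by Qg3; h2: attacked by Qg3.
Legal moves for White: none.
Not in check and no legal moves → stalemate.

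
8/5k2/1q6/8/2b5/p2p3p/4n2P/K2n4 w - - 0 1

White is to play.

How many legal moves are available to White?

White to move; king on a1.
In check: no.
Legal moves: none.
Count: 0.

0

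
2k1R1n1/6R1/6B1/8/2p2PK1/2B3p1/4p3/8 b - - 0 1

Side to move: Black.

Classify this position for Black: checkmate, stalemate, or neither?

checkmate

Black to move; black king on c8.
In check: yes, from the white rook on e8.
King squares — b7: attacked by Rg7; c7: attacked by Rg7; d7: attacked by Rg7; b8: attacked by Re8; d8: attacked by Re8.
Legal moves for Black: none.
In check with no legal moves → checkmate.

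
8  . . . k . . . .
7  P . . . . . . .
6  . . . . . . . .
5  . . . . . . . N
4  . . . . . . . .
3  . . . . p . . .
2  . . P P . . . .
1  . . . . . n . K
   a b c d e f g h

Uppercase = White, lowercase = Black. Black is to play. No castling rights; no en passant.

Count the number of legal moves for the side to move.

Black to move; king on d8.
In check: no.
Legal moves: Ke8, Kc8, Ke7, Kd7, Kc7, Ng3+, Nh2, Nxd2, exd2, e2.
Count: 10.

10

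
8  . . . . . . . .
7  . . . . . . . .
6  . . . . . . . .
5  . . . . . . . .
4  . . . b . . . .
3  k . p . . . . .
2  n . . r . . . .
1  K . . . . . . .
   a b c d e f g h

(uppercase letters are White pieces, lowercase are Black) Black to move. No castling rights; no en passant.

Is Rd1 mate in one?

After Rd1: white king on a1; in check: yes, from the black rook on d1.
King squares — b1: attacked by Rd1; a2: attacked by Ka3; b2: attacked by Ka3.
White has no legal moves → checkmate.

yes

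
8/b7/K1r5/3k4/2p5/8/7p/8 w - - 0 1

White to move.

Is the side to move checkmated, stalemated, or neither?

White to move; white king on a6.
In check: yes, from the black rook on c6.
King squares — a5: available; b5: available; b6: attacked by Rc6; a7: available; b7: available.
Legal moves for White: Kb7, Kxa7, Kb5, Ka5.
White is in check but has 4 legal moves → neither.

neither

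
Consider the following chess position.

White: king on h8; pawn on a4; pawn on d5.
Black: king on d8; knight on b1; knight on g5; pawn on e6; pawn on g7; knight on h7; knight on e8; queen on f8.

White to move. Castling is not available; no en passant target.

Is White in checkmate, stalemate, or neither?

checkmate

White to move; white king on h8.
In check: yes, from the black queen on f8.
King squares — g7: attacked by Ne8; h7: attacked by Ng5; g8: attacked by Qf8.
Legal moves for White: none.
In check with no legal moves → checkmate.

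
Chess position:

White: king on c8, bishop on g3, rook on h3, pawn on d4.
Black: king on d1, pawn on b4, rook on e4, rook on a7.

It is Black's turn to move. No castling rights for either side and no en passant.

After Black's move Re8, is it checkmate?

After Re8: white king on c8; in check: yes, from the black rook on e8.
King squares — b7: attacked by Ra7; c7: attacked by Ra7; d7: attacked by Ra7; b8: attacked by Re8; d8: attacked by Re8.
White has no legal moves → checkmate.

yes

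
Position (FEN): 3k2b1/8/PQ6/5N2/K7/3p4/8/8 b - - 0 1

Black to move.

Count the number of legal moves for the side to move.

Black to move; king on d8.
In check: yes, from the white queen on b6.
Legal moves: Ke8, Kc8, Kd7.
Count: 3.

3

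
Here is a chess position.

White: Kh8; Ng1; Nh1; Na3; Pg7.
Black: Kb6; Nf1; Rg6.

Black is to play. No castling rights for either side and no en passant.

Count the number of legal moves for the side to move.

Black to move; king on b6.
In check: no.
Legal moves: Rxg7, Rh6+, Rf6, Re6, Rd6, Rc6, Rg5, Rg4, Rg3, Rg2, Rxg1, Kc7, Kb7, Ka7, Kc6, Ka6, Kc5, Ka5, Ng3, Ne3, Nh2, Nd2.
Count: 22.

22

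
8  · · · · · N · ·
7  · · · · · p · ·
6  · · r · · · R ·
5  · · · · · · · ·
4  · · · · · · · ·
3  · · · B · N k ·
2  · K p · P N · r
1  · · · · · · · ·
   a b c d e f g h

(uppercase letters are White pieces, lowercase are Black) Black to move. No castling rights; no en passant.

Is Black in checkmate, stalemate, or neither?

neither

Black to move; black king on g3.
In check: yes, from the white rook on g6.
Legal moves for Black: Kf4, Kxf2, Rxg6, fxg6.
Black is in check but has 4 legal moves → neither.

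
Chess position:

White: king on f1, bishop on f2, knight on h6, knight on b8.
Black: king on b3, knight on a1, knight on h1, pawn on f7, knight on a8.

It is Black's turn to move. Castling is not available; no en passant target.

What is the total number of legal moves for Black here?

Black to move; king on b3.
In check: no.
Legal moves: Nc7, Nb6, Kc4, Kb4, Ka4, Kc3, Ka3, Kc2, Kb2, Ka2, Ng3+, Nxf2, Nc2, f6, f5.
Count: 15.

15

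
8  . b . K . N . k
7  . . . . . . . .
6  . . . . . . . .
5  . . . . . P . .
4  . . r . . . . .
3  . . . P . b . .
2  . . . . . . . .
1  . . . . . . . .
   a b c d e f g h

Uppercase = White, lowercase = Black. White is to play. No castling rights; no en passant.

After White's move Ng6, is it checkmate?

After Ng6: black king on h8; in check: yes, from the white knight on g6.
Black has 3 legal replies: Kg8, Kh7, Kg7.
In check but a legal move exists → not checkmate.

no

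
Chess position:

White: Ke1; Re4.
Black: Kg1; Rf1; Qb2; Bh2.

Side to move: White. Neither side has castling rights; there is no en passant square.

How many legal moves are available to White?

0

White to move; king on e1.
In check: yes, from the black rook on f1.
Legal moves: none.
Count: 0.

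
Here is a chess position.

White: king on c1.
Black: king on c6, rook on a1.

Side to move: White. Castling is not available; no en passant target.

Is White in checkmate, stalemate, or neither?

White to move; white king on c1.
In check: yes, from the black rook on a1.
King squares — b1: attacked by Ra1; d1: attacked by Ra1; b2: available; c2: available; d2: available.
Legal moves for White: Kd2, Kc2, Kb2.
White is in check but has 3 legal moves → neither.

neither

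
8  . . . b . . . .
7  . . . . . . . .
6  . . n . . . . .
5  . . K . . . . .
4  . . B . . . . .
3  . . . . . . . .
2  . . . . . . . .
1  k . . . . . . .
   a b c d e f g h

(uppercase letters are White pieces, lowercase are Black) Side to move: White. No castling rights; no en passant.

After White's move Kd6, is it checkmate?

no

After Kd6: black king on a1; in check: no.
Black is not in check, so this cannot be checkmate.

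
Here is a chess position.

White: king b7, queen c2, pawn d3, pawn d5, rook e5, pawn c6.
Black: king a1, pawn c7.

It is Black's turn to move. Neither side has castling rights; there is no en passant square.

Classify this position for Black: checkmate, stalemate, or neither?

Black to move; black king on a1.
In check: no.
King squares — b1: attacked by Qc2; a2: attacked by Qc2; b2: attacked by Qc2.
Legal moves for Black: none.
Not in check and no legal moves → stalemate.

stalemate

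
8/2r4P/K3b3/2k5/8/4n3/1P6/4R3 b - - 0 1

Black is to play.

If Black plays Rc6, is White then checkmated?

no

After Rc6: white king on a6; in check: yes, from the black rook on c6.
White has 3 legal replies: Kb7, Ka7, Ka5.
In check but a legal move exists → not checkmate.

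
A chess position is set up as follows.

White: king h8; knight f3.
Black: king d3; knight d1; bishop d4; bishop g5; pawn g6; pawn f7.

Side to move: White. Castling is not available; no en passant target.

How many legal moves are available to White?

White to move; king on h8.
In check: yes, from the black bishop on d4.
Legal moves: Kg8, Kh7, Ne5+, Nxd4.
Count: 4.

4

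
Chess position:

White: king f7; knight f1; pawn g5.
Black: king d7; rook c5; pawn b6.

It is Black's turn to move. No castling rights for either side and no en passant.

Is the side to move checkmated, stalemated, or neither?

neither

Black to move; black king on d7.
In check: no.
Legal moves for Black include: Kd8, Kc8, Kc7, Kd6, Kc6, Rc8, Rc7, Rc6, Rxg5, Rf5+, Re5, Rd5, Rb5, Ra5, Rc4, Rc3, Rc2, Rc1, ... (list truncated; more exist).
Black has legal moves and is not in check → neither.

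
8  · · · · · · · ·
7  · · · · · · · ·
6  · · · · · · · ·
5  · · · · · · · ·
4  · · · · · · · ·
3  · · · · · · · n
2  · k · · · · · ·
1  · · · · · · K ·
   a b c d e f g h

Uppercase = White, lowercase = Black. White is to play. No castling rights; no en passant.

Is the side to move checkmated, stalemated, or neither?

White to move; white king on g1.
In check: yes, from the black knight on h3.
King squares — f1: available; h1: available; f2: attacked by Nh3; g2: available; h2: available.
Legal moves for White: Kh2, Kg2, Kh1, Kf1.
White is in check but has 4 legal moves → neither.

neither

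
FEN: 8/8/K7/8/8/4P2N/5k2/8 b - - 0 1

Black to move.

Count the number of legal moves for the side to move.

Black to move; king on f2.
In check: yes, from the white knight on h3.
Legal moves: Kg3, Kf3, Kxe3, Kg2, Ke2, Kf1, Ke1.
Count: 7.

7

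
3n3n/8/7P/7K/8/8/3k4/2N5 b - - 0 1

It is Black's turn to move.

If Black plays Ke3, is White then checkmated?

After Ke3: white king on h5; in check: no.
White is not in check, so this cannot be checkmate.

no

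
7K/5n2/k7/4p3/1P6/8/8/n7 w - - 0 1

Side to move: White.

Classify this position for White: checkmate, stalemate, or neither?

White to move; white king on h8.
In check: yes, from the black knight on f7.
King squares — g7: available; h7: available; g8: available.
Legal moves for White: Kg8, Kh7, Kg7.
White is in check but has 3 legal moves → neither.

neither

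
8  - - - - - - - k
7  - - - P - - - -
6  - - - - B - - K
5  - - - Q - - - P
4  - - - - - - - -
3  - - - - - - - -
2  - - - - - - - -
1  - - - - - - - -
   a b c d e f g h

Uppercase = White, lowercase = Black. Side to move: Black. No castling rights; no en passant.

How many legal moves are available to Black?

0

Black to move; king on h8.
In check: no.
Legal moves: none.
Count: 0.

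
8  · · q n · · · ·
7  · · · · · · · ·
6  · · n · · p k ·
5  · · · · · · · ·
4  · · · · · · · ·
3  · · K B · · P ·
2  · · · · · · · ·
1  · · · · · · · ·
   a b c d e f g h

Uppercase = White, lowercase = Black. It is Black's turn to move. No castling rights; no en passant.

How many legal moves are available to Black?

Black to move; king on g6.
In check: yes, from the white bishop on d3.
Legal moves: Kg7, Kf7, Kh6, Kh5, Kg5, Qf5, f5.
Count: 7.

7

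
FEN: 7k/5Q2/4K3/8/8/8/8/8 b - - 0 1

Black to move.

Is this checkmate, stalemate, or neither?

Black to move; black king on h8.
In check: no.
King squares — g7: attacked by Qf7; h7: attacked by Qf7; g8: attacked by Qf7.
Legal moves for Black: none.
Not in check and no legal moves → stalemate.

stalemate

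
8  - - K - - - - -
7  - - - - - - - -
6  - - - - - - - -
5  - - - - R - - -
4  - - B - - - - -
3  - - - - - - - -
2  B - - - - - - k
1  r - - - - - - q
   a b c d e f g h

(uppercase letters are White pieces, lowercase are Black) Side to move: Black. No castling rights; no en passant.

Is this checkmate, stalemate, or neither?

neither

Black to move; black king on h2.
In check: no.
Legal moves for Black include: Kh3, Kg3, Kg2, Kg1, Qa8+, Qb7+, Qc6+, Qd5, Qe4, Qf3, Qg2, Qg1, Qf1, Qe1, Qd1, Qc1, Qb1, Rxa2, ... (list truncated; more exist).
Black has legal moves and is not in check → neither.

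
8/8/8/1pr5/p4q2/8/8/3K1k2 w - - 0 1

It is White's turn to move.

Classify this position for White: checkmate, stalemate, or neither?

White to move; white king on d1.
In check: no.
King squares — c1: attacked by Qf4; e1: attacked by Kf1; c2: attacked by Rc5; d2: attacked by Qf4; e2: attacked by Kf1.
Legal moves for White: none.
Not in check and no legal moves → stalemate.

stalemate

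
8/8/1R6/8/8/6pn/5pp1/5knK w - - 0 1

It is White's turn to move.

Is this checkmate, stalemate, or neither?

checkmate

White to move; white king on h1.
In check: yes, from the black pawn on g2.
King squares — g1: attacked by Kf1; g2: attacked by Kf1; h2: attacked by Pg3.
Legal moves for White: none.
In check with no legal moves → checkmate.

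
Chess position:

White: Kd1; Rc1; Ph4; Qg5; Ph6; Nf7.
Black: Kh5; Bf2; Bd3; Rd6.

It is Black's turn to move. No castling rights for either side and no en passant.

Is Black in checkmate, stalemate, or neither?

checkmate

Black to move; black king on h5.
In check: yes, from the white queen on g5.
King squares — g4: attacked by Qg5; h4: attacked by Qg5; g5: attacked by Ph4; g6: attacked by Qg5; h6: attacked by Qg5.
Legal moves for Black: none.
In check with no legal moves → checkmate.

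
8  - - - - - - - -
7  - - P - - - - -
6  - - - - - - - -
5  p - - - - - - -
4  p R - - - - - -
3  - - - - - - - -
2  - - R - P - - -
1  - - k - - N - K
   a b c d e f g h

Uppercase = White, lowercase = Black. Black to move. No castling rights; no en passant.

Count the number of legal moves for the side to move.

Black to move; king on c1.
In check: yes, from the white rook on c2.
Legal moves: Kxc2, Kd1.
Count: 2.

2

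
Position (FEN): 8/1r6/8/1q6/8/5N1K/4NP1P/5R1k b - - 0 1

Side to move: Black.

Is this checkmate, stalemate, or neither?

Black to move; black king on h1.
In check: yes, from the white rook on f1.
King squares — g1: attacked by Rf1; g2: attacked by Kh3; h2: attacked by Nf3.
Legal moves for Black: none.
In check with no legal moves → checkmate.

checkmate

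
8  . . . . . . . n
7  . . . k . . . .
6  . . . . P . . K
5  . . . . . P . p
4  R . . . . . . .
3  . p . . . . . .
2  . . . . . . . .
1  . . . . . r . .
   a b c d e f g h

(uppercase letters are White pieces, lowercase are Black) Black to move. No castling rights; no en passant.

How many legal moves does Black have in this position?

Black to move; king on d7.
In check: yes, from the white pawn on e6.
Legal moves: Ke8, Kd8, Kc8, Ke7, Kc7, Kd6, Kc6.
Count: 7.

7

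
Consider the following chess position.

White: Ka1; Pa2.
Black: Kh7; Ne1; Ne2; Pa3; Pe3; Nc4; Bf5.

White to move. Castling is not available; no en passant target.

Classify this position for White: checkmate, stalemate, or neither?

stalemate

White to move; white king on a1.
In check: no.
King squares — b1: attacked by Bf5; a2: own pawn; b2: attacked by Pa3.
Legal moves for White: none.
Not in check and no legal moves → stalemate.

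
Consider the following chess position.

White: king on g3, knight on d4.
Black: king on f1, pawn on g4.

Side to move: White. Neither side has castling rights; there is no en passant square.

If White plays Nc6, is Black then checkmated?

no

After Nc6: black king on f1; in check: no.
Black is not in check, so this cannot be checkmate.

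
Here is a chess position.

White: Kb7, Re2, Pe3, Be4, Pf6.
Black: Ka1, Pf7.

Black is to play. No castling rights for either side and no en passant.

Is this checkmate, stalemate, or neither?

stalemate

Black to move; black king on a1.
In check: no.
King squares — b1: attacked by Be4; a2: attacked by Re2; b2: attacked by Re2.
Legal moves for Black: none.
Not in check and no legal moves → stalemate.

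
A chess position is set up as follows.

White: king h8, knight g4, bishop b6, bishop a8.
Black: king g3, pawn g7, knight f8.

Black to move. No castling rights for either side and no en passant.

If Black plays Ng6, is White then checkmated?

no

After Ng6: white king on h8; in check: yes, from the black knight on g6.
White has 3 legal replies: Kg8, Kh7, Kxg7.
In check but a legal move exists → not checkmate.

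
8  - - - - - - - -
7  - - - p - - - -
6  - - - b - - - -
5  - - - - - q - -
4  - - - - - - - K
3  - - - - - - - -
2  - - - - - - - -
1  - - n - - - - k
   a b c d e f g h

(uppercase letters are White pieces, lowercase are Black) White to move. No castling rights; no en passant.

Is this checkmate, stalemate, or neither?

stalemate

White to move; white king on h4.
In check: no.
King squares — g3: attacked by Bd6; h3: attacked by Qf5; g4: attacked by Qf5; g5: attacked by Qf5; h5: attacked by Qf5.
Legal moves for White: none.
Not in check and no legal moves → stalemate.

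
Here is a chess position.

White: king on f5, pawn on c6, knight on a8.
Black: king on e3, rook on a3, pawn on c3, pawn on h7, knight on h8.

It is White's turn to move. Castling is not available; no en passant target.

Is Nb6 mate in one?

After Nb6: black king on e3; in check: no.
Black is not in check, so this cannot be checkmate.

no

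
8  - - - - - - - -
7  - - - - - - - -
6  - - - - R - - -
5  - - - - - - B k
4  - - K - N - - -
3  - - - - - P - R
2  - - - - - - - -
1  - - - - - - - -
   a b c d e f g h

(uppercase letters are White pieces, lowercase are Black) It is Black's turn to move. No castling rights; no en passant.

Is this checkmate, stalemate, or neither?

Black to move; black king on h5.
In check: yes, from the white rook on h3.
King squares — g4: attacked by Pf3; h4: attacked by Rh3; g5: attacked by Ne4; g6: attacked by Re6; h6: attacked by Rh3.
Legal moves for Black: none.
In check with no legal moves → checkmate.

checkmate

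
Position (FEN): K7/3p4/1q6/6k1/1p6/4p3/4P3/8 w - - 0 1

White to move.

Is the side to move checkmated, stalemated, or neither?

stalemate

White to move; white king on a8.
In check: no.
King squares — a7: attacked by Qb6; b7: attacked by Qb6; b8: attacked by Qb6.
Legal moves for White: none.
Not in check and no legal moves → stalemate.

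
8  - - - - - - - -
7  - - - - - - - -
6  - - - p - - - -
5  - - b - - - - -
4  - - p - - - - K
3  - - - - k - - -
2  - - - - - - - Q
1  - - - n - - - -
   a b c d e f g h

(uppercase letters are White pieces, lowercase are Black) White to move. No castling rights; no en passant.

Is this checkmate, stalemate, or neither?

neither

White to move; white king on h4.
In check: no.
Legal moves for White include: Kh5, Kg5, Kg4, Kh3, Kg3, Qxd6, Qe5+, Qf4+, Qh3+, Qg3+, Qg2, Qf2+, Qe2+, Qd2+, Qc2, Qb2, Qa2, Qh1, ... (list truncated; more exist).
White has legal moves and is not in check → neither.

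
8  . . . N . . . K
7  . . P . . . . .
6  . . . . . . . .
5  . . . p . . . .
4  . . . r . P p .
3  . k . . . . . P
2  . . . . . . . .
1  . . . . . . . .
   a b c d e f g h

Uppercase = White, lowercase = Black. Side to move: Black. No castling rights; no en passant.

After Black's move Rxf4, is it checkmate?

After Rxf4: white king on h8; in check: no.
White is not in check, so this cannot be checkmate.

no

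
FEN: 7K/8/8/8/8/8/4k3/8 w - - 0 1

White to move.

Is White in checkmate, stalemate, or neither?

White to move; white king on h8.
In check: no.
Legal moves for White: Kg8, Kh7, Kg7.
White has 3 legal moves and is not in check → neither.

neither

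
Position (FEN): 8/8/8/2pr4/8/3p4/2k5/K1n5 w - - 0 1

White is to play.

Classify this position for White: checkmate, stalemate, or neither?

White to move; white king on a1.
In check: no.
King squares — b1: attacked by Kc2; a2: attacked by Nc1; b2: attacked by Kc2.
Legal moves for White: none.
Not in check and no legal moves → stalemate.

stalemate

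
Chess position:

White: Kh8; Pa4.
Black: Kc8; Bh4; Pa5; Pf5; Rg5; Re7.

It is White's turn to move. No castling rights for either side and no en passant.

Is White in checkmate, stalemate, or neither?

stalemate

White to move; white king on h8.
In check: no.
King squares — g7: attacked by Rg5; h7: attacked by Re7; g8: attacked by Rg5.
Legal moves for White: none.
Not in check and no legal moves → stalemate.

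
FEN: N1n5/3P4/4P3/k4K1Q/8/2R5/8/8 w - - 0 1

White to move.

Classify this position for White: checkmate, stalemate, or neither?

White to move; white king on f5.
In check: no.
Legal moves for White include: Nc7, Nb6, Qh8, Qe8, Qh7, Qf7, Qh6, Qg6, Qg5, Qh4, Qg4, Qh3, Qf3, Qh2, Qe2, Qh1, Qd1, Kg6+, ... (list truncated; more exist).
White has legal moves and is not in check → neither.

neither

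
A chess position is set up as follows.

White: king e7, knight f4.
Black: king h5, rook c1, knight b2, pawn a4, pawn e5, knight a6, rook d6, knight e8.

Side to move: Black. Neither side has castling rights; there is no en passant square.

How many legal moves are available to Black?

5

Black to move; king on h5.
In check: yes, from the white knight on f4.
Legal moves: Kh6, Kg5, Kh4, Kg4, exf4.
Count: 5.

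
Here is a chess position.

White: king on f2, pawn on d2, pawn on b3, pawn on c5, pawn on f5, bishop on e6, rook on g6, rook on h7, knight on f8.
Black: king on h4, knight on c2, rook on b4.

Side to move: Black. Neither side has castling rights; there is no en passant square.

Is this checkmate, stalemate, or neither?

Black to move; black king on h4.
In check: yes, from the white rook on h7.
King squares — g3: attacked by Kf2; h3: attacked by Rh7; g4: attacked by Rg6; g5: attacked by Rg6; h5: attacked by Rh7.
Legal moves for Black: none.
In check with no legal moves → checkmate.

checkmate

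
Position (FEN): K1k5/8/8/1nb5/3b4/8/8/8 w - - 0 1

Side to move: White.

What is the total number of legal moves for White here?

White to move; king on a8.
In check: no.
Legal moves: none.
Count: 0.

0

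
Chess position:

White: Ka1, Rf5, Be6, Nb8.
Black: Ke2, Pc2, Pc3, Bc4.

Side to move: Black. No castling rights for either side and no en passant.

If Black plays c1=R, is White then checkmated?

After c1=R: white king on a1; in check: yes, from the black rook on c1.
King squares — b1: attacked by Rc1; a2: attacked by Bc4; b2: attacked by Pc3.
White has no legal moves → checkmate.

yes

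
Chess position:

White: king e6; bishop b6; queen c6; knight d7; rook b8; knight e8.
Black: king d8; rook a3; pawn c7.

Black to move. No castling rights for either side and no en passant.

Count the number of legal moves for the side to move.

0

Black to move; king on d8.
In check: yes, from the white rook on b8.
Legal moves: none.
Count: 0.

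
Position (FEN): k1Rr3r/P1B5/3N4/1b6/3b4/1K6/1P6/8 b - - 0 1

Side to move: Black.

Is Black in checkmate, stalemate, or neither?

Black to move; black king on a8.
In check: yes, from the white rook on c8.
King squares — a7: available; b7: attacked by Nd6; b8: attacked by Pa7.
Legal moves for Black: Kxa7, Rxc8.
Black is in check but has 2 legal moves → neither.

neither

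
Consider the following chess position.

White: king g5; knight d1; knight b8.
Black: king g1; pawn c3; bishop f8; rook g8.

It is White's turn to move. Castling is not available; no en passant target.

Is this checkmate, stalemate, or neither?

White to move; white king on g5.
In check: yes, from the black rook on g8.
Legal moves for White: Kf6, Kh5, Kf5, Kh4, Kf4.
White is in check but has 5 legal moves → neither.

neither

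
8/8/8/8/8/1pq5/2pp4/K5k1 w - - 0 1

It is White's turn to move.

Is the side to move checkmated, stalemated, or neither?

checkmate

White to move; white king on a1.
In check: yes, from the black queen on c3.
King squares — b1: attacked by Pc2; a2: attacked by Pb3; b2: attacked by Qc3.
Legal moves for White: none.
In check with no legal moves → checkmate.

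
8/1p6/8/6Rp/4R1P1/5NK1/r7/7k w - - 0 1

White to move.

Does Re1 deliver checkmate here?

After Re1: black king on h1; in check: yes, from the white rook on e1.
King squares — g1: attacked by Re1; g2: attacked by Kg3; h2: attacked by Nf3.
Black has no legal moves → checkmate.

yes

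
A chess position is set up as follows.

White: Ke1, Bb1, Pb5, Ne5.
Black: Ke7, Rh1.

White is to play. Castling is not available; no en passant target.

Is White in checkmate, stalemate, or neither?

White to move; white king on e1.
In check: yes, from the black rook on h1.
Legal moves for White: Kf2, Ke2, Kd2.
White is in check but has 3 legal moves → neither.

neither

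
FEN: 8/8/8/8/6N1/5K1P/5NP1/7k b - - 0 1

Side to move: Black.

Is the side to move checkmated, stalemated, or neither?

neither

Black to move; black king on h1.
In check: yes, from the white knight on f2.
Legal moves for Black: Kg1.
Black is in check but has 1 legal move → neither.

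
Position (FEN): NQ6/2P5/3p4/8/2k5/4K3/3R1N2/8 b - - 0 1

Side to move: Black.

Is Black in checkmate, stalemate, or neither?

neither

Black to move; black king on c4.
In check: no.
Legal moves for Black: Kc5, Kc3, d5.
Black has 3 legal moves and is not in check → neither.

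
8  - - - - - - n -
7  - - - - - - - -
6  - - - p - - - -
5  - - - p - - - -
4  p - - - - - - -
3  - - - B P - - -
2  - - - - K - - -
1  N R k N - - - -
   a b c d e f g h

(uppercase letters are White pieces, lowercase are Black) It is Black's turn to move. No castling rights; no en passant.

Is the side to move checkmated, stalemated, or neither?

Black to move; black king on c1.
In check: yes, from the white rook on b1.
King squares — b1: attacked by Bd3; d1: attacked by Rb1; b2: attacked by Rb1; c2: attacked by Na1; d2: attacked by Ke2.
Legal moves for Black: none.
In check with no legal moves → checkmate.

checkmate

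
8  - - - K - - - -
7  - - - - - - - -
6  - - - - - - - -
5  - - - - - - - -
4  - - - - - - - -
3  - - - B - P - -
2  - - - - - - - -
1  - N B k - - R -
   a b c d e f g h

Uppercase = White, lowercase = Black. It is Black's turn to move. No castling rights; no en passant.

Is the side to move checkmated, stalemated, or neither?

checkmate

Black to move; black king on d1.
In check: yes, from the white rook on g1.
King squares — c1: attacked by Rg1; e1: attacked by Rg1; c2: attacked by Bd3; d2: attacked by Nb1; e2: attacked by Bd3.
Legal moves for Black: none.
In check with no legal moves → checkmate.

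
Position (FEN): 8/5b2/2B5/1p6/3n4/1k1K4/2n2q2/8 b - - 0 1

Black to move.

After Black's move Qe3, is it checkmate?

yes

After Qe3: white king on d3; in check: yes, from the black queen on e3.
King squares — c2: attacked by Kb3; d2: attacked by Qe3; e2: attacked by Qe3; c3: attacked by Kb3; e3: attacked by Nc2; c4: attacked by Kb3; d4: attacked by Nc2; e4: attacked by Qe3.
White has no legal moves → checkmate.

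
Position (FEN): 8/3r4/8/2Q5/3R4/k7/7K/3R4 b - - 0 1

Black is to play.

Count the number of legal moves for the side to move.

3

Black to move; king on a3.
In check: yes, from the white queen on c5.
Legal moves: Kb3, Kb2, Ka2.
Count: 3.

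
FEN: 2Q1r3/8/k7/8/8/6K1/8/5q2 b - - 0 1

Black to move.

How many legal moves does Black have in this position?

5

Black to move; king on a6.
In check: yes, from the white queen on c8.
Legal moves: Ka7, Kb6, Kb5, Ka5, Rxc8.
Count: 5.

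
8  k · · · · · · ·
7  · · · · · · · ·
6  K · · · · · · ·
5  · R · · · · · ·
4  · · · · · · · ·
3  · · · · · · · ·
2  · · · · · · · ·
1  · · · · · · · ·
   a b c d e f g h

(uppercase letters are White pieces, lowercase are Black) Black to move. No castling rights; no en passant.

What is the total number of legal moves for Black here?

0

Black to move; king on a8.
In check: no.
Legal moves: none.
Count: 0.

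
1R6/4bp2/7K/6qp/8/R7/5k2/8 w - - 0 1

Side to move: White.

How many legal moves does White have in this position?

White to move; king on h6.
In check: yes, from the black queen on g5.
Legal moves: Kh7.
Count: 1.

1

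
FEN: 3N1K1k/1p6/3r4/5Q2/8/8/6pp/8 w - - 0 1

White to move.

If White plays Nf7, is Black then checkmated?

yes

After Nf7: black king on h8; in check: yes, from the white knight on f7.
King squares — g7: attacked by Kf8; h7: attacked by Qf5; g8: attacked by Kf8.
Black has no legal moves → checkmate.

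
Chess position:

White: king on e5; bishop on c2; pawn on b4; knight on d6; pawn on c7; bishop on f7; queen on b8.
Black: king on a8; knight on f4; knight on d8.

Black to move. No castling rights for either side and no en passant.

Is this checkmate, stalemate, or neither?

Black to move; black king on a8.
In check: yes, from the white queen on b8.
King squares — a7: attacked by Qb8; b7: attacked by Nd6; b8: attacked by Pc7.
Legal moves for Black: none.
In check with no legal moves → checkmate.

checkmate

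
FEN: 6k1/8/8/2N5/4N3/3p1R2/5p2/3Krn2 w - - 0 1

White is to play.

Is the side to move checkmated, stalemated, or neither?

checkmate

White to move; white king on d1.
In check: yes, from the black rook on e1.
King squares — c1: attacked by Re1; e1: attacked by Pf2; c2: attacked by Pd3; d2: attacked by Nf1; e2: attacked by Re1.
Legal moves for White: none.
In check with no legal moves → checkmate.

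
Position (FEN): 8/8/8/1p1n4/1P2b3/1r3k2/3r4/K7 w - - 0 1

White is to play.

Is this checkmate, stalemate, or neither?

White to move; white king on a1.
In check: no.
King squares — b1: attacked by Rb3; a2: attacked by Rd2; b2: attacked by Rd2.
Legal moves for White: none.
Not in check and no legal moves → stalemate.

stalemate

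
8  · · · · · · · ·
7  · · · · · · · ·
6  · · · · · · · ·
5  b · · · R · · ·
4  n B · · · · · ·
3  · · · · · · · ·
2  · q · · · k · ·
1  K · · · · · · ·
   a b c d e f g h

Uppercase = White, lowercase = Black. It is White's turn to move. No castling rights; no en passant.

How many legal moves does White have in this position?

0

White to move; king on a1.
In check: yes, from the black queen on b2.
Legal moves: none.
Count: 0.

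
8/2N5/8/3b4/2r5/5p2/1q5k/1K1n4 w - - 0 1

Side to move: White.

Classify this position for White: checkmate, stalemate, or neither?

White to move; white king on b1.
In check: yes, from the black queen on b2.
King squares — a1: attacked by Qb2; c1: attacked by Qb2; a2: attacked by Qb2; b2: attacked by Nd1; c2: attacked by Qb2.
Legal moves for White: none.
In check with no legal moves → checkmate.

checkmate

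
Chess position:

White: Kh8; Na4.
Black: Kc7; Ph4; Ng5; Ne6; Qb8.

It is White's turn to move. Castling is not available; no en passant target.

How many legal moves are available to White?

0

White to move; king on h8.
In check: yes, from the black queen on b8.
Legal moves: none.
Count: 0.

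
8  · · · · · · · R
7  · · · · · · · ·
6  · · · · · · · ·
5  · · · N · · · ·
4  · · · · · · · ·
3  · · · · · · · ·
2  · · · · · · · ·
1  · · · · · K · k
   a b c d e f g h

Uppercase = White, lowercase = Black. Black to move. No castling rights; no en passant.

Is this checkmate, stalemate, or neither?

Black to move; black king on h1.
In check: yes, from the white rook on h8.
King squares — g1: attacked by Kf1; g2: attacked by Kf1; h2: attacked by Rh8.
Legal moves for Black: none.
In check with no legal moves → checkmate.

checkmate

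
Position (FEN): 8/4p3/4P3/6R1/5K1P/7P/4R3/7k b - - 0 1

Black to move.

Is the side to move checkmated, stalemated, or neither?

Black to move; black king on h1.
In check: no.
King squares — g1: attacked by Rg5; g2: attacked by Re2; h2: attacked by Re2.
Legal moves for Black: none.
Not in check and no legal moves → stalemate.

stalemate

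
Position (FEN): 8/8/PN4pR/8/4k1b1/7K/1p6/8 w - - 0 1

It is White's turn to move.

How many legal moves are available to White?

5

White to move; king on h3.
In check: yes, from the black bishop on g4.
Legal moves: Kh4, Kxg4, Kg3, Kh2, Kg2.
Count: 5.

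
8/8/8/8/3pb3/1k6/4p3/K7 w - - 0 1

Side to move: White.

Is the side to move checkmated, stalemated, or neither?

stalemate

White to move; white king on a1.
In check: no.
King squares — b1: attacked by Be4; a2: attacked by Kb3; b2: attacked by Kb3.
Legal moves for White: none.
Not in check and no legal moves → stalemate.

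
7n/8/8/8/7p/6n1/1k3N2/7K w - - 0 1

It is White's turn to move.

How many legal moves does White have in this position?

3

White to move; king on h1.
In check: yes, from the black knight on g3.
Legal moves: Kh2, Kg2, Kg1.
Count: 3.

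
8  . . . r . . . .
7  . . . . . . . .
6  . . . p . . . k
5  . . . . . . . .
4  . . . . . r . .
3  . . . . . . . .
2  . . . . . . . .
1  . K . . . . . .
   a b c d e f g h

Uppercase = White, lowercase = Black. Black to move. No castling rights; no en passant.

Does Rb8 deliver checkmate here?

After Rb8: white king on b1; in check: yes, from the black rook on b8.
White has 4 legal replies: Kc2, Ka2, Kc1, Ka1.
In check but a legal move exists → not checkmate.

no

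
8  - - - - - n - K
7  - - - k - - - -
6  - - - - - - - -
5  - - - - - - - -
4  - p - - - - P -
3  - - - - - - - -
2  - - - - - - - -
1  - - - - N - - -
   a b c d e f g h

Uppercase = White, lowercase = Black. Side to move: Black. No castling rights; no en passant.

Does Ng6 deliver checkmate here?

After Ng6: white king on h8; in check: yes, from the black knight on g6.
White has 3 legal replies: Kg8, Kh7, Kg7.
In check but a legal move exists → not checkmate.

no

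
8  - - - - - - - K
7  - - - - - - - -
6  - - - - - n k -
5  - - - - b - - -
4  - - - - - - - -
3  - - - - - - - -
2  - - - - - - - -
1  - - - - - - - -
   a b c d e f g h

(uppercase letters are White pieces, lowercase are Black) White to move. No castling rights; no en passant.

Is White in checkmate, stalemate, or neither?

stalemate

White to move; white king on h8.
In check: no.
King squares — g7: attacked by Kg6; h7: attacked by Nf6; g8: attacked by Nf6.
Legal moves for White: none.
Not in check and no legal moves → stalemate.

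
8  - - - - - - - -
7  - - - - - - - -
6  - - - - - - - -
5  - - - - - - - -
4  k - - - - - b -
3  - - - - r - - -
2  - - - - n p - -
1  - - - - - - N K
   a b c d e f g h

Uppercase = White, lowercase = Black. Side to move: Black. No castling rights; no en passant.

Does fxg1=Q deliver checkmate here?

After fxg1=Q: white king on h1; in check: yes, from the black queen on g1.
King squares — g1: attacked by Ne2; g2: attacked by Qg1; h2: attacked by Qg1.
White has no legal moves → checkmate.

yes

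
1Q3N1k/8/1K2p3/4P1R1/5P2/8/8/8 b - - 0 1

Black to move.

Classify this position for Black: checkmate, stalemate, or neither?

stalemate

Black to move; black king on h8.
In check: no.
King squares — g7: attacked by Rg5; h7: attacked by Nf8; g8: attacked by Rg5.
Legal moves for Black: none.
Not in check and no legal moves → stalemate.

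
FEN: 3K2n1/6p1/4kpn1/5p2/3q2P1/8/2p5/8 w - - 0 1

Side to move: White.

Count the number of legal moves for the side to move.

3

White to move; king on d8.
In check: yes, from the black queen on d4.
Legal moves: Ke8, Kc8, Kc7.
Count: 3.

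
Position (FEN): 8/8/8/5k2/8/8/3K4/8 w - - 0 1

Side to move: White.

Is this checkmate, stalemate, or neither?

White to move; white king on d2.
In check: no.
Legal moves for White: Ke3, Kd3, Kc3, Ke2, Kc2, Ke1, Kd1, Kc1.
White has 8 legal moves and is not in check → neither.

neither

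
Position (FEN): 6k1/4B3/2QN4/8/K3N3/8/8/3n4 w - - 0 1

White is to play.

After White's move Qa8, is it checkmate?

After Qa8: black king on g8; in check: yes, from the white queen on a8.
Black has 2 legal replies: Kh7, Kg7.
In check but a legal move exists → not checkmate.

no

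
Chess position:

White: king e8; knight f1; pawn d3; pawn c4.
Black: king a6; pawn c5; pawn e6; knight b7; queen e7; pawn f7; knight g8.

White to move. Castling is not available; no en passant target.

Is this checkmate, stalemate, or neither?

White to move; white king on e8.
In check: yes, from the black queen on e7.
King squares — d7: attacked by Qe7; e7: attacked by Ng8; f7: attacked by Qe7; d8: attacked by Nb7; f8: attacked by Qe7.
Legal moves for White: none.
In check with no legal moves → checkmate.

checkmate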